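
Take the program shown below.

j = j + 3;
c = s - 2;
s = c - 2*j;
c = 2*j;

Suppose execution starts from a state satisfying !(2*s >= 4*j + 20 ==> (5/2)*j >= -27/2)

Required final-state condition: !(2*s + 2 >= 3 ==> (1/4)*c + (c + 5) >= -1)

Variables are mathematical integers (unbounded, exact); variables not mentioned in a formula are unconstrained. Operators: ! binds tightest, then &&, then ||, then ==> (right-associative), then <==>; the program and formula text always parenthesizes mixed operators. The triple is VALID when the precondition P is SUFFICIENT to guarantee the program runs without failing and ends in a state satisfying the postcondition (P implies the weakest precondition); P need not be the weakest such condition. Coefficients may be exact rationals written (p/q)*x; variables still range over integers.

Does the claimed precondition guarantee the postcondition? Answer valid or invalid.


Working backward. After the program, the postcondition !(2*s + 2 >= 3 ==> (1/4)*c + (c + 5) >= -1) must hold; in canonical form it is !(2*s >= 1 ==> (5/4)*c >= -6).
Before c := 2*j: !(2*s >= 1 ==> (5/2)*j >= -6)
Before s := c - 2*j: !(2*c >= 4*j + 1 ==> (5/2)*j >= -6)
Before c := s - 2: !(2*s >= 4*j + 5 ==> (5/2)*j >= -6)
Before j := j + 3: !(2*s >= 4*j + 17 ==> (5/2)*j >= -27/2)
The weakest precondition is !(2*s >= 4*j + 17 ==> (5/2)*j >= -27/2).
Check whether !(2*s >= 4*j + 20 ==> (5/2)*j >= -27/2) implies it.
Every state satisfying the precondition satisfies the weakest precondition: the implication holds.
Answer: valid


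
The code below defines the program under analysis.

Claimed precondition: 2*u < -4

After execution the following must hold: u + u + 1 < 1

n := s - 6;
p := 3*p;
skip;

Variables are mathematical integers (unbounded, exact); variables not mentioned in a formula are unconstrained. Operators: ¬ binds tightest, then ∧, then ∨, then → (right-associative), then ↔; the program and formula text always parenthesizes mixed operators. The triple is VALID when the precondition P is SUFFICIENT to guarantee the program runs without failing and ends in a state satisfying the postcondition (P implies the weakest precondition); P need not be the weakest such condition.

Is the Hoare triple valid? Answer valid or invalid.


Working backward. After the program, the postcondition u + u + 1 < 1 must hold; in canonical form it is 2*u < 0.
Before skip: 2*u < 0
Before p := 3*p: 2*u < 0
Before n := s - 6: 2*u < 0
The weakest precondition is 2*u < 0.
Check whether 2*u < -4 implies it.
Every state satisfying the precondition satisfies the weakest precondition: the implication holds.
Answer: valid


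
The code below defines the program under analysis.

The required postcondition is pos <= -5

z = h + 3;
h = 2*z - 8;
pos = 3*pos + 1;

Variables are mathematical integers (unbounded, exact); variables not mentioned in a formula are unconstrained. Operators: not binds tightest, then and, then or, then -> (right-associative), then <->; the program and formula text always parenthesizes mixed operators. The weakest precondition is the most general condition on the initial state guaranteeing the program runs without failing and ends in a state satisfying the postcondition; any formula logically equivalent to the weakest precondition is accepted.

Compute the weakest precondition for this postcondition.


Working backward. After the program, pos <= -5 must hold.
Before pos := 3*pos + 1: 3*pos <= -6
Before h := 2*z - 8: 3*pos <= -6
Before z := h + 3: 3*pos <= -6
Answer: WP = 3*pos <= -6


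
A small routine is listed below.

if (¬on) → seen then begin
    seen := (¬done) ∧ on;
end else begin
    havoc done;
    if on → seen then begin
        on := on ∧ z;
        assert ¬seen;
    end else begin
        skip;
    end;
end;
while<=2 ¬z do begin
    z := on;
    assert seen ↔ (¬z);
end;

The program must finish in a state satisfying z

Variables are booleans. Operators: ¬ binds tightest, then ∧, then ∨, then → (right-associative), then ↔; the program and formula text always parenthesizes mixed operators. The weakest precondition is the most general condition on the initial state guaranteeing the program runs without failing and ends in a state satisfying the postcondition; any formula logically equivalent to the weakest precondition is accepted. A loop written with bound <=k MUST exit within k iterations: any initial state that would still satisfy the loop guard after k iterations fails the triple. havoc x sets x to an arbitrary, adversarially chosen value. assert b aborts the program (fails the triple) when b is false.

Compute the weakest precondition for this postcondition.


Working backward. After the program, z must hold.
Before the loop (bound <=2), unroll the exhaustion recursion (WP_0 = exit-now case; WP_j = one more guarded iteration, up to j = 2):
  WP_0: z
  WP_1: (¬z) → ((seen ↔ (¬on)) ∧ on)
  WP_2: (¬z) → ((seen ↔ (¬on)) ∧ ((¬on) → ((seen ↔ (¬on)) ∧ on)))
So before the loop: (¬z) → ((seen ↔ (¬on)) ∧ ((¬on) → ((seen ↔ (¬on)) ∧ on)))
Then branch requires (¬z) → ((((¬done) ∧ on) ↔ (¬on)) ∧ ((¬on) → ((((¬done) ∧ on) ↔ (¬on)) ∧ on))); else branch requires ((on → seen) → ((¬seen) ∧ ((¬z) → ((seen ↔ (¬(on ∧ z))) ∧ ((¬(on ∧ z)) → ((seen ↔ (¬(on ∧ z))) ∧ on ∧ z)))))) ∧ ((¬(on → seen)) → ((¬z) → ((seen ↔ (¬on)) ∧ ((¬on) → ((seen ↔ (¬on)) ∧ on))))).
Before the if: (((¬on) → seen) → ((¬z) → ((((¬done) ∧ on) ↔ (¬on)) ∧ ((¬on) → ((((¬done) ∧ on) ↔ (¬on)) ∧ on))))) ∧ ((¬((¬on) → seen)) → (((on → seen) → ((¬seen) ∧ ((¬z) → ((seen ↔ (¬(on ∧ z))) ∧ ((¬(on ∧ z)) → ((seen ↔ (¬(on ∧ z))) ∧ on ∧ z)))))) ∧ ((¬(on → seen)) → ((¬z) → ((seen ↔ (¬on)) ∧ ((¬on) → ((seen ↔ (¬on)) ∧ on)))))))
Answer: WP = (((¬on) → seen) → ((¬z) → ((((¬done) ∧ on) ↔ (¬on)) ∧ ((¬on) → ((((¬done) ∧ on) ↔ (¬on)) ∧ on))))) ∧ ((¬((¬on) → seen)) → (((on → seen) → ((¬seen) ∧ ((¬z) → ((seen ↔ (¬(on ∧ z))) ∧ ((¬(on ∧ z)) → ((seen ↔ (¬(on ∧ z))) ∧ on ∧ z)))))) ∧ ((¬(on → seen)) → ((¬z) → ((seen ↔ (¬on)) ∧ ((¬on) → ((seen ↔ (¬on)) ∧ on)))))))


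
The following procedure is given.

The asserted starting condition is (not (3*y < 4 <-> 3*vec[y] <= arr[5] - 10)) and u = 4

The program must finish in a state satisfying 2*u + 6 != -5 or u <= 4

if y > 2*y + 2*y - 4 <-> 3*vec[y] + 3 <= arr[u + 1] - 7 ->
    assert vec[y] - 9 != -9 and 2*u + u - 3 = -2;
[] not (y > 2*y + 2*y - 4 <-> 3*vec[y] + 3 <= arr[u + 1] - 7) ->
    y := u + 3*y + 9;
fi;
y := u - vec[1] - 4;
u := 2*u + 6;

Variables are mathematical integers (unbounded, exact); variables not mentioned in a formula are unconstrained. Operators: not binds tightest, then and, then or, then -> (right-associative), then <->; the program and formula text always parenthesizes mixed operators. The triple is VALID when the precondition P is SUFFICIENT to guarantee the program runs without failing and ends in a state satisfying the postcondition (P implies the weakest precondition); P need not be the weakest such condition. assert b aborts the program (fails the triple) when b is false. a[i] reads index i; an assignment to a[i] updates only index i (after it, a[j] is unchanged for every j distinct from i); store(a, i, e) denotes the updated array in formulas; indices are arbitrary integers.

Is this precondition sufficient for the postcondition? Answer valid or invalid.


Working backward. After the program, the postcondition 2*u + 6 != -5 or u <= 4 must hold; in canonical form it is 2*u != -11 or u <= 4.
Before u := 2*u + 6: 4*u != -23 or 2*u <= -2
Before y := u - vec[1] - 4: 4*u != -23 or 2*u <= -2
Then branch requires vec[y] != 0 and 3*u = 1 and (4*u != -23 or 2*u <= -2); else branch requires 4*u != -23 or 2*u <= -2.
Before the if: ((3*y < 4 <-> 3*vec[y] <= arr[u + 1] - 10) -> (vec[y] != 0 and 3*u = 1 and (4*u != -23 or 2*u <= -2))) and ((not (3*y < 4 <-> 3*vec[y] <= arr[u + 1] - 10)) -> (4*u != -23 or 2*u <= -2))
The weakest precondition is ((3*y < 4 <-> 3*vec[y] <= arr[u + 1] - 10) -> (vec[y] != 0 and 3*u = 1 and (4*u != -23 or 2*u <= -2))) and ((not (3*y < 4 <-> 3*vec[y] <= arr[u + 1] - 10)) -> (4*u != -23 or 2*u <= -2)).
Check whether (not (3*y < 4 <-> 3*vec[y] <= arr[5] - 10)) and u = 4 implies it.
Every state satisfying the precondition satisfies the weakest precondition: the implication holds.
Answer: valid


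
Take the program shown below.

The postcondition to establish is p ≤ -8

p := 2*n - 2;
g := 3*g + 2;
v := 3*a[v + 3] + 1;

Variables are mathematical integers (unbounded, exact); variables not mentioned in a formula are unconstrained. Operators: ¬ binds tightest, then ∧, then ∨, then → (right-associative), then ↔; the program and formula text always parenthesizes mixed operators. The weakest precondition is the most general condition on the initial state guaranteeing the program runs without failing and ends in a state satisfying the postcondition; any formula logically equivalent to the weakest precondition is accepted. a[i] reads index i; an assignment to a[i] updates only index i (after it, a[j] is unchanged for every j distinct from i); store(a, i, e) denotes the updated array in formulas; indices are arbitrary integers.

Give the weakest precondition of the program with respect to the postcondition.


Working backward. After the program, p ≤ -8 must hold.
Before v := 3*a[v + 3] + 1: p ≤ -8
Before g := 3*g + 2: p ≤ -8
Before p := 2*n - 2: 2*n ≤ -6
Answer: WP = 2*n ≤ -6


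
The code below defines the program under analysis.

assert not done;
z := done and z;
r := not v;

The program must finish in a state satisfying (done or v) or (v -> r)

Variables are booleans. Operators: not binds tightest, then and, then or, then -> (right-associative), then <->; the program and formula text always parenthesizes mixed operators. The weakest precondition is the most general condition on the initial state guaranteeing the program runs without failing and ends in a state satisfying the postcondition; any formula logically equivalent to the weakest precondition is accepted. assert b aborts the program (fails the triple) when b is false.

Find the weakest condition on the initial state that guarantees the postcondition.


Working backward. After the program, the postcondition (done or v) or (v -> r) must hold; in canonical form it is done or v or (v -> r).
Before r := not v: done or v or (v -> (not v))
Before z := done and z: done or v or (v -> (not v))
Before assert not done: (not done) and (done or v or (v -> (not v)))
Answer: WP = (not done) and (done or v or (v -> (not v)))


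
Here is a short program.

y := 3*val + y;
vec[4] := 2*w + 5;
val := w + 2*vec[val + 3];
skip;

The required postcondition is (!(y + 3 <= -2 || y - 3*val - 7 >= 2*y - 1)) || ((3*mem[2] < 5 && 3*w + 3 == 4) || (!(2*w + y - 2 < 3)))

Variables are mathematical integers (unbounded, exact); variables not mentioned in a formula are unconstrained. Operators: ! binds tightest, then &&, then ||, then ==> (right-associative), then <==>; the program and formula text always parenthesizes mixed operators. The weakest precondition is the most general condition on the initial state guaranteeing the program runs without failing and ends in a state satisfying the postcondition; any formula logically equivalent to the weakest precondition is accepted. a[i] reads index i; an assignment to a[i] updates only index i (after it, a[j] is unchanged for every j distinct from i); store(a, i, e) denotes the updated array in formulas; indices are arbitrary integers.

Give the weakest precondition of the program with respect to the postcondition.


Working backward. After the program, the postcondition (!(y + 3 <= -2 || y - 3*val - 7 >= 2*y - 1)) || ((3*mem[2] < 5 && 3*w + 3 == 4) || (!(2*w + y - 2 < 3))) must hold; in canonical form it is (!(y <= -5 || 3*val + y <= -6)) || (3*mem[2] < 5 && 3*w == 1) || (!(2*w + y < 5)).
Before skip: (!(y <= -5 || 3*val + y <= -6)) || (3*mem[2] < 5 && 3*w == 1) || (!(2*w + y < 5))
Before val := w + 2*vec[val + 3]: (!(y <= -5 || 6*vec[val + 3] + 3*w + y <= -6)) || (3*mem[2] < 5 && 3*w == 1) || (!(2*w + y < 5))
Before vec[4] := 2*w + 5: (!(y <= -5 || 6*store(vec, 4, 2*w + 5)[val + 3] + 3*w + y <= -6)) || (3*mem[2] < 5 && 3*w == 1) || (!(2*w + y < 5))
Before y := 3*val + y: (!(3*val + y <= -5 || 6*store(vec, 4, 2*w + 5)[val + 3] + 3*val + 3*w + y <= -6)) || (3*mem[2] < 5 && 3*w == 1) || (!(3*val + 2*w + y < 5))
Answer: WP = (!(3*val + y <= -5 || 6*store(vec, 4, 2*w + 5)[val + 3] + 3*val + 3*w + y <= -6)) || (3*mem[2] < 5 && 3*w == 1) || (!(3*val + 2*w + y < 5))


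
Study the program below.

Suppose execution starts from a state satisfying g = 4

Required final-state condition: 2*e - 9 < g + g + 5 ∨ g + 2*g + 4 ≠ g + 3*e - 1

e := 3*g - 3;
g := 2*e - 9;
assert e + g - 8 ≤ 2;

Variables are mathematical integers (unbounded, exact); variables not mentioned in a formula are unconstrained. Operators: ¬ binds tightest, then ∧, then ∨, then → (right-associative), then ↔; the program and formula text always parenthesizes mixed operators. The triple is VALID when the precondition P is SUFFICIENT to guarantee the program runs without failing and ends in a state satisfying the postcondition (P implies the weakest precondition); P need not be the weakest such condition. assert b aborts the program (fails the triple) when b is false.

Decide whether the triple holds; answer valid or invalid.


Working backward. After the program, the postcondition 2*e - 9 < g + g + 5 ∨ g + 2*g + 4 ≠ g + 3*e - 1 must hold; in canonical form it is 2*e < 2*g + 14 ∨ 2*g ≠ 3*e - 5.
Before assert e + g - 8 ≤ 2: e + g ≤ 10 ∧ (2*e < 2*g + 14 ∨ 2*g ≠ 3*e - 5)
Before g := 2*e - 9: 3*e ≤ 19 ∧ (2*e > 4 ∨ e ≠ 13)
Before e := 3*g - 3: 9*g ≤ 28 ∧ (6*g > 10 ∨ 3*g ≠ 16)
The weakest precondition is 9*g ≤ 28 ∧ (6*g > 10 ∨ 3*g ≠ 16).
Check whether g = 4 implies it.
Countermodel: at the initial state g = 4, the precondition holds but the weakest precondition fails.
Answer: invalid


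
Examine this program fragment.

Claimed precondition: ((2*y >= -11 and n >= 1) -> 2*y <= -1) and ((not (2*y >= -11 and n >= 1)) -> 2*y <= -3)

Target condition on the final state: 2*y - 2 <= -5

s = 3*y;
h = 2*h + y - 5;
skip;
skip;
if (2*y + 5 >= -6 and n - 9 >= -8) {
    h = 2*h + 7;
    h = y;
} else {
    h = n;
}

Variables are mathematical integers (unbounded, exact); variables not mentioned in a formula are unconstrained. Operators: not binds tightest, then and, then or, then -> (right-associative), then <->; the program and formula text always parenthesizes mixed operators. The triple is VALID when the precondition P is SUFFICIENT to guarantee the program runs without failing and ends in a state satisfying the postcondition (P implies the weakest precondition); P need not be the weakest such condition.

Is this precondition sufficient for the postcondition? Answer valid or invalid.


Working backward. After the program, the postcondition 2*y - 2 <= -5 must hold; in canonical form it is 2*y <= -3.
Then branch requires 2*y <= -3; else branch requires 2*y <= -3.
Before the if: ((2*y >= -11 and n >= 1) -> 2*y <= -3) and ((not (2*y >= -11 and n >= 1)) -> 2*y <= -3)
Before skip: ((2*y >= -11 and n >= 1) -> 2*y <= -3) and ((not (2*y >= -11 and n >= 1)) -> 2*y <= -3)
Before skip: ((2*y >= -11 and n >= 1) -> 2*y <= -3) and ((not (2*y >= -11 and n >= 1)) -> 2*y <= -3)
Before h := 2*h + y - 5: ((2*y >= -11 and n >= 1) -> 2*y <= -3) and ((not (2*y >= -11 and n >= 1)) -> 2*y <= -3)
Before s := 3*y: ((2*y >= -11 and n >= 1) -> 2*y <= -3) and ((not (2*y >= -11 and n >= 1)) -> 2*y <= -3)
The weakest precondition is ((2*y >= -11 and n >= 1) -> 2*y <= -3) and ((not (2*y >= -11 and n >= 1)) -> 2*y <= -3).
Check whether ((2*y >= -11 and n >= 1) -> 2*y <= -1) and ((not (2*y >= -11 and n >= 1)) -> 2*y <= -3) implies it.
Countermodel: at the initial state n = 1, y = -1, the precondition holds but the weakest precondition fails.
Answer: invalid


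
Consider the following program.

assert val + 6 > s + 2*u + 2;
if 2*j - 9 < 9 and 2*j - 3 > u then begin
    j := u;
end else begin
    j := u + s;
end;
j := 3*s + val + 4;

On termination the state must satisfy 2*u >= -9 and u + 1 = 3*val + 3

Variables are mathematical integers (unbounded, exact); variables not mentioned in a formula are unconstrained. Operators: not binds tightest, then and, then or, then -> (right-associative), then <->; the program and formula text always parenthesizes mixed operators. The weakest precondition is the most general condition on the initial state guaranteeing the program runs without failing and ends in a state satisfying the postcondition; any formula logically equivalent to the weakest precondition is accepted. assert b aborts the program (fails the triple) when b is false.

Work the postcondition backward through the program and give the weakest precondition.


Working backward. After the program, the postcondition 2*u >= -9 and u + 1 = 3*val + 3 must hold; in canonical form it is 2*u >= -9 and u = 3*val + 2.
Before j := 3*s + val + 4: 2*u >= -9 and u = 3*val + 2
Then branch requires 2*u >= -9 and u = 3*val + 2; else branch requires 2*u >= -9 and u = 3*val + 2.
Before the if: ((2*j < 18 and 2*j > u + 3) -> (2*u >= -9 and u = 3*val + 2)) and ((not (2*j < 18 and 2*j > u + 3)) -> (2*u >= -9 and u = 3*val + 2))
Before assert val + 6 > s + 2*u + 2: val > s + 2*u - 4 and ((2*j < 18 and 2*j > u + 3) -> (2*u >= -9 and u = 3*val + 2)) and ((not (2*j < 18 and 2*j > u + 3)) -> (2*u >= -9 and u = 3*val + 2))
Answer: WP = val > s + 2*u - 4 and ((2*j < 18 and 2*j > u + 3) -> (2*u >= -9 and u = 3*val + 2)) and ((not (2*j < 18 and 2*j > u + 3)) -> (2*u >= -9 and u = 3*val + 2))


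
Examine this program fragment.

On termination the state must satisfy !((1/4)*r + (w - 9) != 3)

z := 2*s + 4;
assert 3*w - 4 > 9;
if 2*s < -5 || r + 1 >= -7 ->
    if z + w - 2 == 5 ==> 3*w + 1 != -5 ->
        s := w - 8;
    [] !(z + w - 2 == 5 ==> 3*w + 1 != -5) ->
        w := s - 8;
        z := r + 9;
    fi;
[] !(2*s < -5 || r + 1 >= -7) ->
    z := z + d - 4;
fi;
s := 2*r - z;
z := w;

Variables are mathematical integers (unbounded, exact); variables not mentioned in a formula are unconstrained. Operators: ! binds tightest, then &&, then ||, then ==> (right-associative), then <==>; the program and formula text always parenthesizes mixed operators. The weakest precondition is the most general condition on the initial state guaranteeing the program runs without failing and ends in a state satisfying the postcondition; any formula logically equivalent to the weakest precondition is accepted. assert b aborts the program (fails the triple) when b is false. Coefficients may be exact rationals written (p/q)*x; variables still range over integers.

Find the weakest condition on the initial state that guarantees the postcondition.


Working backward. After the program, the postcondition !((1/4)*r + (w - 9) != 3) must hold; in canonical form it is !((1/4)*r + w != 12).
Before z := w: !((1/4)*r + w != 12)
Before s := 2*r - z: !((1/4)*r + w != 12)
Then branch requires ((w + z == 7 ==> 3*w != -6) ==> (!((1/4)*r + w != 12))) && ((!(w + z == 7 ==> 3*w != -6)) ==> (!((1/4)*r + s != 20))); else branch requires !((1/4)*r + w != 12).
Before the if: ((2*s < -5 || r >= -8) ==> (((w + z == 7 ==> 3*w != -6) ==> (!((1/4)*r + w != 12))) && ((!(w + z == 7 ==> 3*w != -6)) ==> (!((1/4)*r + s != 20))))) && ((!(2*s < -5 || r >= -8)) ==> (!((1/4)*r + w != 12)))
Before assert 3*w - 4 > 9: 3*w > 13 && ((2*s < -5 || r >= -8) ==> (((w + z == 7 ==> 3*w != -6) ==> (!((1/4)*r + w != 12))) && ((!(w + z == 7 ==> 3*w != -6)) ==> (!((1/4)*r + s != 20))))) && ((!(2*s < -5 || r >= -8)) ==> (!((1/4)*r + w != 12)))
Before z := 2*s + 4: 3*w > 13 && ((2*s < -5 || r >= -8) ==> (((2*s + w == 3 ==> 3*w != -6) ==> (!((1/4)*r + w != 12))) && ((!(2*s + w == 3 ==> 3*w != -6)) ==> (!((1/4)*r + s != 20))))) && ((!(2*s < -5 || r >= -8)) ==> (!((1/4)*r + w != 12)))
Answer: WP = 3*w > 13 && ((2*s < -5 || r >= -8) ==> (((2*s + w == 3 ==> 3*w != -6) ==> (!((1/4)*r + w != 12))) && ((!(2*s + w == 3 ==> 3*w != -6)) ==> (!((1/4)*r + s != 20))))) && ((!(2*s < -5 || r >= -8)) ==> (!((1/4)*r + w != 12)))


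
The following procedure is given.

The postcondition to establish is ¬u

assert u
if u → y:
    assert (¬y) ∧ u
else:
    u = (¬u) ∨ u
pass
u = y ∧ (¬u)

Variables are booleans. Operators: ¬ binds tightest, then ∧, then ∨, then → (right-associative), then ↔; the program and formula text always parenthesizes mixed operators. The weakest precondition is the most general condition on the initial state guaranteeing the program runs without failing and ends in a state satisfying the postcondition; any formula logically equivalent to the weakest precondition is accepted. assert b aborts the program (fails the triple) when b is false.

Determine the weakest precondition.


Working backward. After the program, ¬u must hold.
Before u := y ∧ (¬u): ¬(y ∧ (¬u))
Before skip: ¬(y ∧ (¬u))
Then branch requires (¬y) ∧ u ∧ (¬(y ∧ (¬u))); else branch requires true.
Before the if: (u → y) → ((¬y) ∧ u ∧ (¬(y ∧ (¬u))))
Before assert u: u ∧ ((u → y) → ((¬y) ∧ u ∧ (¬(y ∧ (¬u)))))
Answer: WP = u ∧ ((u → y) → ((¬y) ∧ u ∧ (¬(y ∧ (¬u)))))


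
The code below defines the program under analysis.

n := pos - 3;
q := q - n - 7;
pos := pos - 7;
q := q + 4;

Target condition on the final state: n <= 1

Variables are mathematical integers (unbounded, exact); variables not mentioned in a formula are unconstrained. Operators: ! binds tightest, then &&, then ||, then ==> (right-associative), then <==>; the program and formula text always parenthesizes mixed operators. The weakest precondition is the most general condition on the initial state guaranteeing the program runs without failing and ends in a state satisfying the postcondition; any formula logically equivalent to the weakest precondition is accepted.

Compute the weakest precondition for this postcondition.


Working backward. After the program, n <= 1 must hold.
Before q := q + 4: n <= 1
Before pos := pos - 7: n <= 1
Before q := q - n - 7: n <= 1
Before n := pos - 3: pos <= 4
Answer: WP = pos <= 4


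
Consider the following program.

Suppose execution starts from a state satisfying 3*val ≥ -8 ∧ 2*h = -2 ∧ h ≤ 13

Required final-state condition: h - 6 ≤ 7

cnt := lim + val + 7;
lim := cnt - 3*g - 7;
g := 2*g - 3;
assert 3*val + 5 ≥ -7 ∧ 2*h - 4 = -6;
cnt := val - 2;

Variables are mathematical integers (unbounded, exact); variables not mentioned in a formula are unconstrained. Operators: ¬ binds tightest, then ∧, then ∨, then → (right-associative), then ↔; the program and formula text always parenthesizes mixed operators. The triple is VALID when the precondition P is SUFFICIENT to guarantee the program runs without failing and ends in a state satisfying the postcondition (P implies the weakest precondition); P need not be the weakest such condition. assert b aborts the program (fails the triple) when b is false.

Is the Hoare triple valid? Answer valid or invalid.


Working backward. After the program, the postcondition h - 6 ≤ 7 must hold; in canonical form it is h ≤ 13.
Before cnt := val - 2: h ≤ 13
Before assert 3*val + 5 ≥ -7 ∧ 2*h - 4 = -6: 3*val ≥ -12 ∧ 2*h = -2 ∧ h ≤ 13
Before g := 2*g - 3: 3*val ≥ -12 ∧ 2*h = -2 ∧ h ≤ 13
Before lim := cnt - 3*g - 7: 3*val ≥ -12 ∧ 2*h = -2 ∧ h ≤ 13
Before cnt := lim + val + 7: 3*val ≥ -12 ∧ 2*h = -2 ∧ h ≤ 13
The weakest precondition is 3*val ≥ -12 ∧ 2*h = -2 ∧ h ≤ 13.
Check whether 3*val ≥ -8 ∧ 2*h = -2 ∧ h ≤ 13 implies it.
Every state satisfying the precondition satisfies the weakest precondition: the implication holds.
Answer: valid


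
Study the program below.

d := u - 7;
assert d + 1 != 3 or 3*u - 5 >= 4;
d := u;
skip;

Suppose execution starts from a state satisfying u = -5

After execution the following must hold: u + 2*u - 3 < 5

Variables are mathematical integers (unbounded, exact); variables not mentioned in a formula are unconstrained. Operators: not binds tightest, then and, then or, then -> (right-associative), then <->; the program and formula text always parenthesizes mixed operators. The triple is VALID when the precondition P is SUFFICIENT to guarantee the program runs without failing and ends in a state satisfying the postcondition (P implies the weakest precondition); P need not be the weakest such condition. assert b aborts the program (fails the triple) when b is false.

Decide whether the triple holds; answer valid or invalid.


Working backward. After the program, the postcondition u + 2*u - 3 < 5 must hold; in canonical form it is 3*u < 8.
Before skip: 3*u < 8
Before d := u: 3*u < 8
Before assert d + 1 != 3 or 3*u - 5 >= 4: (d != 2 or 3*u >= 9) and 3*u < 8
Before d := u - 7: (u != 9 or 3*u >= 9) and 3*u < 8
The weakest precondition is (u != 9 or 3*u >= 9) and 3*u < 8.
Check whether u = -5 implies it.
Every state satisfying the precondition satisfies the weakest precondition: the implication holds.
Answer: valid


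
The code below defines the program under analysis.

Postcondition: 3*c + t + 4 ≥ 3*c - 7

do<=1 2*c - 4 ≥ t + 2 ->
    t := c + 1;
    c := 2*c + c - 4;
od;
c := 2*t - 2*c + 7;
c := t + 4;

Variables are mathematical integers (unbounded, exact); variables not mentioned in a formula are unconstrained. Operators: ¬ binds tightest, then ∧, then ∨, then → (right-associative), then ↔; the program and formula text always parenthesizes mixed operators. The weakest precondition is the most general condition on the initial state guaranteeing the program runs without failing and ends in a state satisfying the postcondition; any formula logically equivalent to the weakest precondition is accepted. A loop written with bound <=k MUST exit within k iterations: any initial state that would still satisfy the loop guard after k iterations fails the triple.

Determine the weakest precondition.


Working backward. After the program, the postcondition 3*c + t + 4 ≥ 3*c - 7 must hold; in canonical form it is t ≥ -11.
Before c := t + 4: t ≥ -11
Before c := 2*t - 2*c + 7: t ≥ -11
Before the loop (bound <=1), unroll the exhaustion recursion (WP_0 = exit-now case; WP_j = one more guarded iteration, up to j = 1):
  WP_0: (¬(2*c ≥ t + 6)) ∧ t ≥ -11
  WP_1: (2*c ≥ t + 6 → ((¬(5*c ≥ 15)) ∧ c ≥ -12)) ∧ ((¬(2*c ≥ t + 6)) → t ≥ -11)
So before the loop: (2*c ≥ t + 6 → ((¬(5*c ≥ 15)) ∧ c ≥ -12)) ∧ ((¬(2*c ≥ t + 6)) → t ≥ -11)
Answer: WP = (2*c ≥ t + 6 → ((¬(5*c ≥ 15)) ∧ c ≥ -12)) ∧ ((¬(2*c ≥ t + 6)) → t ≥ -11)


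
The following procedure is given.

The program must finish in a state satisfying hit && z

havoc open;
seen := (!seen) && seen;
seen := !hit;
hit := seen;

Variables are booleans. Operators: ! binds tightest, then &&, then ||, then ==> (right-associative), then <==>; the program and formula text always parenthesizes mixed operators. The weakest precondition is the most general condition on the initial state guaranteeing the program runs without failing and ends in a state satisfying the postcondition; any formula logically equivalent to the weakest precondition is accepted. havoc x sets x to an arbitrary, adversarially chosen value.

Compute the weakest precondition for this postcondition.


Working backward. After the program, hit && z must hold.
Before hit := seen: seen && z
Before seen := !hit: (!hit) && z
Before seen := (!seen) && seen: (!hit) && z
Before havoc open: (!hit) && z
Answer: WP = (!hit) && z


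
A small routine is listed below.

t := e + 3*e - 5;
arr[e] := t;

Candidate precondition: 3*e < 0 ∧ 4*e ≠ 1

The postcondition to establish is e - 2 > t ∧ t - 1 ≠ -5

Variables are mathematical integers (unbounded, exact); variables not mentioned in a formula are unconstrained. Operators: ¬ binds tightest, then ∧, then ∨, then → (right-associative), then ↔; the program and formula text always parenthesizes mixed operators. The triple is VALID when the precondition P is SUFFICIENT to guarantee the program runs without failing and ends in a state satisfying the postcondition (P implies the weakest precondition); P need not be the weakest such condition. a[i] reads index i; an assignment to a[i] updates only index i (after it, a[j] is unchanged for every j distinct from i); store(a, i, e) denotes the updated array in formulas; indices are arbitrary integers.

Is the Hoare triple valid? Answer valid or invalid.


Working backward. After the program, the postcondition e - 2 > t ∧ t - 1 ≠ -5 must hold; in canonical form it is e > t + 2 ∧ t ≠ -4.
Before arr[e] := t: e > t + 2 ∧ t ≠ -4
Before t := e + 3*e - 5: 3*e < 3 ∧ 4*e ≠ 1
The weakest precondition is 3*e < 3 ∧ 4*e ≠ 1.
Check whether 3*e < 0 ∧ 4*e ≠ 1 implies it.
Every state satisfying the precondition satisfies the weakest precondition: the implication holds.
Answer: valid


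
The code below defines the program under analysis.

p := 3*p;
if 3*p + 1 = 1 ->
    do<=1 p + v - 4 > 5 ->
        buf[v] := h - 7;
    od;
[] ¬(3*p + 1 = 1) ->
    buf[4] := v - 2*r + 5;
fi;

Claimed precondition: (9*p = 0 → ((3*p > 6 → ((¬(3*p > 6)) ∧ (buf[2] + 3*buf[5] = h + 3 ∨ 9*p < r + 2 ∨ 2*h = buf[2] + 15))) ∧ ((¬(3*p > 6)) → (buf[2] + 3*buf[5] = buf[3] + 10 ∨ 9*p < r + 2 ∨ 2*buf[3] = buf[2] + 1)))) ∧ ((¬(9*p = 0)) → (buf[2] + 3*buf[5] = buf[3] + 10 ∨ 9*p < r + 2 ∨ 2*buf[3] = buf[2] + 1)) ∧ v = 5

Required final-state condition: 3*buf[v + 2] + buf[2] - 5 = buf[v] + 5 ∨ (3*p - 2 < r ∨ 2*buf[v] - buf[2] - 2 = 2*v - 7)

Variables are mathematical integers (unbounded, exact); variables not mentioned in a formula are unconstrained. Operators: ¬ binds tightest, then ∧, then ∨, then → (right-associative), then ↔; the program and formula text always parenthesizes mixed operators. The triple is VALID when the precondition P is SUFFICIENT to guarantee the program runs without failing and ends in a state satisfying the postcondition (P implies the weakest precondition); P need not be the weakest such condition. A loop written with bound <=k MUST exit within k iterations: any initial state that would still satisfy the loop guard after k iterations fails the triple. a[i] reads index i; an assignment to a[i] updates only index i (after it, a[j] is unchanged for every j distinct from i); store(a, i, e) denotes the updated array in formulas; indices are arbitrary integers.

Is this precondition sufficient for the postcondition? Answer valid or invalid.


Working backward. After the program, the postcondition 3*buf[v + 2] + buf[2] - 5 = buf[v] + 5 ∨ (3*p - 2 < r ∨ 2*buf[v] - buf[2] - 2 = 2*v - 7) must hold; in canonical form it is 3*buf[v + 2] + buf[2] = buf[v] + 10 ∨ 3*p < r + 2 ∨ 2*buf[v] = buf[2] + 2*v - 5.
Then branch requires (p + v > 9 → ((¬(p + v > 9)) ∧ (3*store(buf, v, h - 7)[v + 2] + store(buf, v, h - 7)[2] = store(buf, v, h - 7)[v] + 10 ∨ 3*p < r + 2 ∨ 2*store(buf, v, h - 7)[v] = store(buf, v, h - 7)[2] + 2*v - 5))) ∧ ((¬(p + v > 9)) → (3*buf[v + 2] + buf[2] = buf[v] + 10 ∨ 3*p < r + 2 ∨ 2*buf[v] = buf[2] + 2*v - 5)); else branch requires buf[2] + 3*store(buf, 4, -2*r + v + 5)[v + 2] = store(buf, 4, -2*r + v + 5)[v] + 10 ∨ 3*p < r + 2 ∨ 2*store(buf, 4, -2*r + v + 5)[v] = buf[2] + 2*v - 5.
Before the if: (3*p = 0 → ((p + v > 9 → ((¬(p + v > 9)) ∧ (3*store(buf, v, h - 7)[v + 2] + store(buf, v, h - 7)[2] = store(buf, v, h - 7)[v] + 10 ∨ 3*p < r + 2 ∨ 2*store(buf, v, h - 7)[v] = store(buf, v, h - 7)[2] + 2*v - 5))) ∧ ((¬(p + v > 9)) → (3*buf[v + 2] + buf[2] = buf[v] + 10 ∨ 3*p < r + 2 ∨ 2*buf[v] = buf[2] + 2*v - 5)))) ∧ ((¬(3*p = 0)) → (buf[2] + 3*store(buf, 4, -2*r + v + 5)[v + 2] = store(buf, 4, -2*r + v + 5)[v] + 10 ∨ 3*p < r + 2 ∨ 2*store(buf, 4, -2*r + v + 5)[v] = buf[2] + 2*v - 5))
Before p := 3*p: (9*p = 0 → ((3*p + v > 9 → ((¬(3*p + v > 9)) ∧ (3*store(buf, v, h - 7)[v + 2] + store(buf, v, h - 7)[2] = store(buf, v, h - 7)[v] + 10 ∨ 9*p < r + 2 ∨ 2*store(buf, v, h - 7)[v] = store(buf, v, h - 7)[2] + 2*v - 5))) ∧ ((¬(3*p + v > 9)) → (3*buf[v + 2] + buf[2] = buf[v] + 10 ∨ 9*p < r + 2 ∨ 2*buf[v] = buf[2] + 2*v - 5)))) ∧ ((¬(9*p = 0)) → (buf[2] + 3*store(buf, 4, -2*r + v + 5)[v + 2] = store(buf, 4, -2*r + v + 5)[v] + 10 ∨ 9*p < r + 2 ∨ 2*store(buf, 4, -2*r + v + 5)[v] = buf[2] + 2*v - 5))
The weakest precondition is (9*p = 0 → ((3*p + v > 9 → ((¬(3*p + v > 9)) ∧ (3*store(buf, v, h - 7)[v + 2] + store(buf, v, h - 7)[2] = store(buf, v, h - 7)[v] + 10 ∨ 9*p < r + 2 ∨ 2*store(buf, v, h - 7)[v] = store(buf, v, h - 7)[2] + 2*v - 5))) ∧ ((¬(3*p + v > 9)) → (3*buf[v + 2] + buf[2] = buf[v] + 10 ∨ 9*p < r + 2 ∨ 2*buf[v] = buf[2] + 2*v - 5)))) ∧ ((¬(9*p = 0)) → (buf[2] + 3*store(buf, 4, -2*r + v + 5)[v + 2] = store(buf, 4, -2*r + v + 5)[v] + 10 ∨ 9*p < r + 2 ∨ 2*store(buf, 4, -2*r + v + 5)[v] = buf[2] + 2*v - 5)).
Check whether (9*p = 0 → ((3*p > 6 → ((¬(3*p > 6)) ∧ (buf[2] + 3*buf[5] = h + 3 ∨ 9*p < r + 2 ∨ 2*h = buf[2] + 15))) ∧ ((¬(3*p > 6)) → (buf[2] + 3*buf[5] = buf[3] + 10 ∨ 9*p < r + 2 ∨ 2*buf[3] = buf[2] + 1)))) ∧ ((¬(9*p = 0)) → (buf[2] + 3*buf[5] = buf[3] + 10 ∨ 9*p < r + 2 ∨ 2*buf[3] = buf[2] + 1)) ∧ v = 5 implies it.
Countermodel: at the initial state buf = {[2] = 25, [3] = 13, [4] = 0, [5] = 16, [7] = 0, elsewhere 0}, h = 0, p = 0, r = -2, v = 5, the precondition holds but the weakest precondition fails.
Answer: invalid


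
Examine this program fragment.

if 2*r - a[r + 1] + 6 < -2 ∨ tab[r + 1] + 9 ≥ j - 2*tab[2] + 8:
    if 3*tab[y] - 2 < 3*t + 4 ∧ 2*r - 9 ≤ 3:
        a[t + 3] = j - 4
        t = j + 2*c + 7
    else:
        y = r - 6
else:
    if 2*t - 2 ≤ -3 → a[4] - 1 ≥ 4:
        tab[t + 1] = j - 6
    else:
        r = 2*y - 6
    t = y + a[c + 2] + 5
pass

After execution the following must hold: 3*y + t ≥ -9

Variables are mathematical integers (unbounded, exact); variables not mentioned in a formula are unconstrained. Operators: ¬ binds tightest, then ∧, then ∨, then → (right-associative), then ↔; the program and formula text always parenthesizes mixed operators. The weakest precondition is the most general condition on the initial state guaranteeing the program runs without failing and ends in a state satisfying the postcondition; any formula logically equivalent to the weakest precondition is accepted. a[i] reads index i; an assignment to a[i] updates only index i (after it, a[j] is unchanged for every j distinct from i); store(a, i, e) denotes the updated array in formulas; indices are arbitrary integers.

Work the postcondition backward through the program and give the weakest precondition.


Working backward. After the program, the postcondition 3*y + t ≥ -9 must hold; in canonical form it is t + 3*y ≥ -9.
Before skip: t + 3*y ≥ -9
Then branch requires ((3*tab[y] < 3*t + 6 ∧ 2*r ≤ 12) → 2*c + j + 3*y ≥ -16) ∧ ((¬(3*tab[y] < 3*t + 6 ∧ 2*r ≤ 12)) → 3*r + t ≥ 9); else branch requires ((2*t ≤ -1 → a[4] ≥ 5) → a[c + 2] + 4*y ≥ -14) ∧ ((¬(2*t ≤ -1 → a[4] ≥ 5)) → a[c + 2] + 4*y ≥ -14).
Before the if: ((2*r < a[r + 1] - 8 ∨ tab[r + 1] + 2*tab[2] ≥ j - 1) → (((3*tab[y] < 3*t + 6 ∧ 2*r ≤ 12) → 2*c + j + 3*y ≥ -16) ∧ ((¬(3*tab[y] < 3*t + 6 ∧ 2*r ≤ 12)) → 3*r + t ≥ 9))) ∧ ((¬(2*r < a[r + 1] - 8 ∨ tab[r + 1] + 2*tab[2] ≥ j - 1)) → (((2*t ≤ -1 → a[4] ≥ 5) → a[c + 2] + 4*y ≥ -14) ∧ ((¬(2*t ≤ -1 → a[4] ≥ 5)) → a[c + 2] + 4*y ≥ -14)))
Answer: WP = ((2*r < a[r + 1] - 8 ∨ tab[r + 1] + 2*tab[2] ≥ j - 1) → (((3*tab[y] < 3*t + 6 ∧ 2*r ≤ 12) → 2*c + j + 3*y ≥ -16) ∧ ((¬(3*tab[y] < 3*t + 6 ∧ 2*r ≤ 12)) → 3*r + t ≥ 9))) ∧ ((¬(2*r < a[r + 1] - 8 ∨ tab[r + 1] + 2*tab[2] ≥ j - 1)) → (((2*t ≤ -1 → a[4] ≥ 5) → a[c + 2] + 4*y ≥ -14) ∧ ((¬(2*t ≤ -1 → a[4] ≥ 5)) → a[c + 2] + 4*y ≥ -14)))


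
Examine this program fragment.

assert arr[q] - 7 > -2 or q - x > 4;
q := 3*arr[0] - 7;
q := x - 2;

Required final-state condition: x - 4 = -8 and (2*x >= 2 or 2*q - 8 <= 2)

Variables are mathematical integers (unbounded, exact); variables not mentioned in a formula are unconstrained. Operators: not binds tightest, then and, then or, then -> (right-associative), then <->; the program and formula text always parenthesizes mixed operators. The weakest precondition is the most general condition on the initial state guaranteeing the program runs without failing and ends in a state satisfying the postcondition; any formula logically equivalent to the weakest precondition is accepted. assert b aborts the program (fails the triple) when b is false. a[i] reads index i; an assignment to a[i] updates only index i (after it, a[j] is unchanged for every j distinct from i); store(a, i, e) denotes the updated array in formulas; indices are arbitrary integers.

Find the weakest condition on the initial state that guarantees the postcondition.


Working backward. After the program, the postcondition x - 4 = -8 and (2*x >= 2 or 2*q - 8 <= 2) must hold; in canonical form it is x = -4 and (2*x >= 2 or 2*q <= 10).
Before q := x - 2: x = -4 and (2*x >= 2 or 2*x <= 14)
Before q := 3*arr[0] - 7: x = -4 and (2*x >= 2 or 2*x <= 14)
Before assert arr[q] - 7 > -2 or q - x > 4: (arr[q] > 5 or q > x + 4) and x = -4 and (2*x >= 2 or 2*x <= 14)
Answer: WP = (arr[q] > 5 or q > x + 4) and x = -4 and (2*x >= 2 or 2*x <= 14)


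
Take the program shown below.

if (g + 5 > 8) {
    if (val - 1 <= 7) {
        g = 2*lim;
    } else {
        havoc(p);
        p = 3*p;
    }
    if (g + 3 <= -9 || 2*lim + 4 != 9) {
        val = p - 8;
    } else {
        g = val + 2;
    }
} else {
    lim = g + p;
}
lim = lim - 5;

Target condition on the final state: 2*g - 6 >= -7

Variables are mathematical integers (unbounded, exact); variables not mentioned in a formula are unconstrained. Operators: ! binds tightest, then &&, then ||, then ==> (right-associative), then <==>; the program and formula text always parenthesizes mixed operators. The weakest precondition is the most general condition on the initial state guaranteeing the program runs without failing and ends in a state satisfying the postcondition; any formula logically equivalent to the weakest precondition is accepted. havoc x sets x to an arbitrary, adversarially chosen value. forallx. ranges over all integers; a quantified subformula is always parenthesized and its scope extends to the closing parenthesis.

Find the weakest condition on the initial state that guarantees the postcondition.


Working backward. After the program, the postcondition 2*g - 6 >= -7 must hold; in canonical form it is 2*g >= -1.
Before lim := lim - 5: 2*g >= -1
Then branch requires (val <= 8 ==> (((2*lim <= -12 || 2*lim != 5) ==> 4*lim >= -1) && ((!(2*lim <= -12 || 2*lim != 5)) ==> 2*val >= -5))) && ((!(val <= 8)) ==> (((g <= -12 || 2*lim != 5) ==> 2*g >= -1) && ((!(g <= -12 || 2*lim != 5)) ==> 2*val >= -5))); else branch requires 2*g >= -1.
Before the if: (g > 3 ==> ((val <= 8 ==> (((2*lim <= -12 || 2*lim != 5) ==> 4*lim >= -1) && ((!(2*lim <= -12 || 2*lim != 5)) ==> 2*val >= -5))) && ((!(val <= 8)) ==> (((g <= -12 || 2*lim != 5) ==> 2*g >= -1) && ((!(g <= -12 || 2*lim != 5)) ==> 2*val >= -5))))) && ((!(g > 3)) ==> 2*g >= -1)
Answer: WP = (g > 3 ==> ((val <= 8 ==> (((2*lim <= -12 || 2*lim != 5) ==> 4*lim >= -1) && ((!(2*lim <= -12 || 2*lim != 5)) ==> 2*val >= -5))) && ((!(val <= 8)) ==> (((g <= -12 || 2*lim != 5) ==> 2*g >= -1) && ((!(g <= -12 || 2*lim != 5)) ==> 2*val >= -5))))) && ((!(g > 3)) ==> 2*g >= -1)


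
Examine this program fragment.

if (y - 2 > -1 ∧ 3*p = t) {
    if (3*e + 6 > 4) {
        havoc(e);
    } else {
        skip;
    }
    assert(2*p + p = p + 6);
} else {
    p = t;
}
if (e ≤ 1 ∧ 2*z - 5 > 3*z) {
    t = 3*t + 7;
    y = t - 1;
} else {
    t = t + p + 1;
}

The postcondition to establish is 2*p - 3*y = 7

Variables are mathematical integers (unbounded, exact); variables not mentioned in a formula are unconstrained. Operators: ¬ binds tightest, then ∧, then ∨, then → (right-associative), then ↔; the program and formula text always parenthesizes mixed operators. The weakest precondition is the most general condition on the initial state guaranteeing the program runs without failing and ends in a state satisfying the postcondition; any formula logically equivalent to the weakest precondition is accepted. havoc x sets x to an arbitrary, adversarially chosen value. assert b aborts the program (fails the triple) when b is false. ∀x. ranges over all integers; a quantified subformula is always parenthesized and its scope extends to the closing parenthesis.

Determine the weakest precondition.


Working backward. After the program, the postcondition 2*p - 3*y = 7 must hold; in canonical form it is 2*p = 3*y + 7.
Then branch requires 2*p = 9*t + 25; else branch requires 2*p = 3*y + 7.
Before the if: ((e ≤ 1 ∧ z < -5) → 2*p = 9*t + 25) ∧ ((¬(e ≤ 1 ∧ z < -5)) → 2*p = 3*y + 7)
Then branch requires (3*e > -2 → (∀e_1. (2*p = 6 ∧ ((e_1 ≤ 1 ∧ z < -5) → 2*p = 9*t + 25) ∧ ((¬(e_1 ≤ 1 ∧ z < -5)) → 2*p = 3*y + 7)))) ∧ ((¬(3*e > -2)) → (2*p = 6 ∧ ((e ≤ 1 ∧ z < -5) → 2*p = 9*t + 25) ∧ ((¬(e ≤ 1 ∧ z < -5)) → 2*p = 3*y + 7))); else branch requires ((e ≤ 1 ∧ z < -5) → 7*t = -25) ∧ ((¬(e ≤ 1 ∧ z < -5)) → 2*t = 3*y + 7).
Before the if: ((y > 1 ∧ 3*p = t) → ((3*e > -2 → (∀e_1. (2*p = 6 ∧ ((e_1 ≤ 1 ∧ z < -5) → 2*p = 9*t + 25) ∧ ((¬(e_1 ≤ 1 ∧ z < -5)) → 2*p = 3*y + 7)))) ∧ ((¬(3*e > -2)) → (2*p = 6 ∧ ((e ≤ 1 ∧ z < -5) → 2*p = 9*t + 25) ∧ ((¬(e ≤ 1 ∧ z < -5)) → 2*p = 3*y + 7))))) ∧ ((¬(y > 1 ∧ 3*p = t)) → (((e ≤ 1 ∧ z < -5) → 7*t = -25) ∧ ((¬(e ≤ 1 ∧ z < -5)) → 2*t = 3*y + 7)))
Answer: WP = ((y > 1 ∧ 3*p = t) → ((3*e > -2 → (∀e_1. (2*p = 6 ∧ ((e_1 ≤ 1 ∧ z < -5) → 2*p = 9*t + 25) ∧ ((¬(e_1 ≤ 1 ∧ z < -5)) → 2*p = 3*y + 7)))) ∧ ((¬(3*e > -2)) → (2*p = 6 ∧ ((e ≤ 1 ∧ z < -5) → 2*p = 9*t + 25) ∧ ((¬(e ≤ 1 ∧ z < -5)) → 2*p = 3*y + 7))))) ∧ ((¬(y > 1 ∧ 3*p = t)) → (((e ≤ 1 ∧ z < -5) → 7*t = -25) ∧ ((¬(e ≤ 1 ∧ z < -5)) → 2*t = 3*y + 7)))
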